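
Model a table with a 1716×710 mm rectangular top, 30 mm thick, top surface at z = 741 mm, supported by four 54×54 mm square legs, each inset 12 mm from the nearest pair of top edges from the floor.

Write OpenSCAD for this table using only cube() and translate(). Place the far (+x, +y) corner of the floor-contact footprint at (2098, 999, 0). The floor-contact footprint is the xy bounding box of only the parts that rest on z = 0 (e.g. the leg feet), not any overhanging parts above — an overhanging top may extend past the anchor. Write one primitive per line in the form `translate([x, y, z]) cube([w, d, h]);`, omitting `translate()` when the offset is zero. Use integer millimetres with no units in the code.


// leg_h = 741 - 30 = 711
translate([394, 301, 711]) cube([1716, 710, 30]);
translate([406, 313, 0]) cube([54, 54, 711]);
translate([2044, 313, 0]) cube([54, 54, 711]);
translate([406, 945, 0]) cube([54, 54, 711]);
translate([2044, 945, 0]) cube([54, 54, 711]);


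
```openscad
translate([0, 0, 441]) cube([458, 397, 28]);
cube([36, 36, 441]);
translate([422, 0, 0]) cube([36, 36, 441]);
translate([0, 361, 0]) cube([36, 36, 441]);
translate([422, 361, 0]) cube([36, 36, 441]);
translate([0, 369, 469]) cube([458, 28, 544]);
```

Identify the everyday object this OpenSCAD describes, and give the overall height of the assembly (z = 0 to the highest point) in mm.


A chair. The overall height is 1013 mm.

A slab on four corner posts with a tall panel at the back — a chair. The seat slab sits at z = 441 with thickness 28, and the 544 mm backrest starts at the seat top, so the overall height is 441 + 28 + 544 = 1013 mm.


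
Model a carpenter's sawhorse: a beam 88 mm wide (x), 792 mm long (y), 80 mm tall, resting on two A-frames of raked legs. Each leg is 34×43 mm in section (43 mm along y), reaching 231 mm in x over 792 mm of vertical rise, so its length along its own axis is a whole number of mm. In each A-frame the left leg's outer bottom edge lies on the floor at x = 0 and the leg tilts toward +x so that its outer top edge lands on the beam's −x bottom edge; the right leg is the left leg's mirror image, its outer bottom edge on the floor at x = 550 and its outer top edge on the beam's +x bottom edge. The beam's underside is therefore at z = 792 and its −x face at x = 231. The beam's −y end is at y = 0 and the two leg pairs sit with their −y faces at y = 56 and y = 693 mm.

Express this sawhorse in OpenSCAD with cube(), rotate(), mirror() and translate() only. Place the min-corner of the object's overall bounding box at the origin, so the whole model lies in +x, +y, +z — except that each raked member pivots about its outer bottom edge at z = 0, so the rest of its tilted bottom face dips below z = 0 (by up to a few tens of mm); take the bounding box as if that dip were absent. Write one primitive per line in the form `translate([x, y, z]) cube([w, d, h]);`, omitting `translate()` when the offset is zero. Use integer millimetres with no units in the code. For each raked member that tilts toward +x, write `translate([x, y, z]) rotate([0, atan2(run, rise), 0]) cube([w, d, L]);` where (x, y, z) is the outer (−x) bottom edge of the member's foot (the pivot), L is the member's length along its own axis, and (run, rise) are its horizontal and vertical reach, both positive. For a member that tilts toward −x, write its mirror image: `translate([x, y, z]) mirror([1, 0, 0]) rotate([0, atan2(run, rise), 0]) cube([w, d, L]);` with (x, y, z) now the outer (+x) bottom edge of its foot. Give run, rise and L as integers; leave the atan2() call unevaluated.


translate([231, 0, 792]) cube([88, 792, 80]);
translate([0, 56, 0]) rotate([0, atan2(231, 792), 0]) cube([34, 43, 825]);
translate([550, 56, 0]) mirror([1, 0, 0]) rotate([0, atan2(231, 792), 0]) cube([34, 43, 825]);
translate([0, 693, 0]) rotate([0, atan2(231, 792), 0]) cube([34, 43, 825]);
translate([550, 693, 0]) mirror([1, 0, 0]) rotate([0, atan2(231, 792), 0]) cube([34, 43, 825]);


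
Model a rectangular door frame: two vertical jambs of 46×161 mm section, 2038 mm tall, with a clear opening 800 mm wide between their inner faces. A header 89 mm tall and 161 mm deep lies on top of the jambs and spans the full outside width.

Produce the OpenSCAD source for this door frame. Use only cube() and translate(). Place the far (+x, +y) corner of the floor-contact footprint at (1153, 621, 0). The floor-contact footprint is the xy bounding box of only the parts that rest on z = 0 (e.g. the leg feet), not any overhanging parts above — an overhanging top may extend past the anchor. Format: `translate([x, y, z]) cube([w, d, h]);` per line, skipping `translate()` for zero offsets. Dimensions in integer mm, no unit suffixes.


translate([261, 460, 0]) cube([46, 161, 2038]);
translate([1107, 460, 0]) cube([46, 161, 2038]);
translate([261, 460, 2038]) cube([892, 161, 89]);


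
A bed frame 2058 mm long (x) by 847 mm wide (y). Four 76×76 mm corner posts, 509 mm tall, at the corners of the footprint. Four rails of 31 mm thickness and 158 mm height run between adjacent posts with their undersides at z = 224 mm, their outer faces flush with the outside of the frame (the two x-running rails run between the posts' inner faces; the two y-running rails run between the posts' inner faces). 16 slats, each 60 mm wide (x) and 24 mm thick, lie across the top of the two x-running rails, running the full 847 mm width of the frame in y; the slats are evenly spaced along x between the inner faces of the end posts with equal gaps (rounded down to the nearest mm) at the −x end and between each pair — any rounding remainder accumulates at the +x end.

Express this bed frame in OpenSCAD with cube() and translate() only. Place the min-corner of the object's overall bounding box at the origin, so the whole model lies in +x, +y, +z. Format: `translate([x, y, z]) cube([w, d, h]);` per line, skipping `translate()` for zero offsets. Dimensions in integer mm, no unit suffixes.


cube([76, 76, 509]);
translate([0, 771, 0]) cube([76, 76, 509]);
translate([1982, 0, 0]) cube([76, 76, 509]);
translate([1982, 771, 0]) cube([76, 76, 509]);
translate([76, 0, 224]) cube([1906, 31, 158]);
translate([76, 816, 224]) cube([1906, 31, 158]);
translate([0, 76, 224]) cube([31, 695, 158]);
translate([2027, 76, 224]) cube([31, 695, 158]);
translate([131, 0, 382]) cube([60, 847, 24]);
translate([246, 0, 382]) cube([60, 847, 24]);
translate([361, 0, 382]) cube([60, 847, 24]);
translate([476, 0, 382]) cube([60, 847, 24]);
translate([591, 0, 382]) cube([60, 847, 24]);
translate([706, 0, 382]) cube([60, 847, 24]);
translate([821, 0, 382]) cube([60, 847, 24]);
translate([936, 0, 382]) cube([60, 847, 24]);
translate([1051, 0, 382]) cube([60, 847, 24]);
translate([1166, 0, 382]) cube([60, 847, 24]);
translate([1281, 0, 382]) cube([60, 847, 24]);
translate([1396, 0, 382]) cube([60, 847, 24]);
translate([1511, 0, 382]) cube([60, 847, 24]);
translate([1626, 0, 382]) cube([60, 847, 24]);
translate([1741, 0, 382]) cube([60, 847, 24]);
translate([1856, 0, 382]) cube([60, 847, 24]);


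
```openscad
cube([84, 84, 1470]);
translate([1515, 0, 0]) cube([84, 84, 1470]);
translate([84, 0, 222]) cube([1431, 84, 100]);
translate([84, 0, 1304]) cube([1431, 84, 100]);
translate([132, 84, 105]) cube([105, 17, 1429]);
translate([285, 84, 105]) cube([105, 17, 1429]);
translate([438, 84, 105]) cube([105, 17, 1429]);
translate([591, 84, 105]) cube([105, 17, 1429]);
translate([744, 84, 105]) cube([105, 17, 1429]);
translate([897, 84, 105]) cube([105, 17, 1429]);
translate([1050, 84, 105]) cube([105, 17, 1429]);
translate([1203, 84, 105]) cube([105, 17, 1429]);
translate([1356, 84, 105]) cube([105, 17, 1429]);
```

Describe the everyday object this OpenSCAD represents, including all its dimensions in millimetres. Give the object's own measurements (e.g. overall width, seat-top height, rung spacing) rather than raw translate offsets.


A fence section. Two 84×84 mm posts, 1470 mm tall, stand on the floor with a clear span of 1431 mm between their inner faces. Two horizontal rails of 84×100 mm section span the gap between the posts with their undersides at z = 222 mm and z = 1304 mm, flush with the posts' −y face. 9 pickets, each 105 mm wide, 17 mm thick and 1429 mm tall, are fixed to the +y face of the rails with their bottoms at z = 105 mm, spaced across the span with a 48 mm gap after the −x post and between neighbouring pickets, with 54 mm left before the +x post.


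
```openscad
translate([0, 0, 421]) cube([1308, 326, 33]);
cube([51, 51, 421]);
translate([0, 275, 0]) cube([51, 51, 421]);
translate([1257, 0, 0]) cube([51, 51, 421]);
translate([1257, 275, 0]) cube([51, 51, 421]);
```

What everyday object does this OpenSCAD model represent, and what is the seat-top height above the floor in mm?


A bench. The seat-top height is 454 mm.

A long slab on four corner posts — a bench. The slab sits at z = 421 with thickness 33, so the top is 421 + 33 = 454 mm.


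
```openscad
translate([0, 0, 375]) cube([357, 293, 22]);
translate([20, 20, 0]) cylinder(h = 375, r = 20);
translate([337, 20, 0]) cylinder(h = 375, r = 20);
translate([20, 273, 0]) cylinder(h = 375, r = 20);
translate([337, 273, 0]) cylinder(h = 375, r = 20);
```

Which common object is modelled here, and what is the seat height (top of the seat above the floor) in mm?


A stool. The seat height is 397 mm.

A 357×293×22 slab at z = 375 on four corner cylinders — a stool. The seat top is 375 + 22 = 397 mm.


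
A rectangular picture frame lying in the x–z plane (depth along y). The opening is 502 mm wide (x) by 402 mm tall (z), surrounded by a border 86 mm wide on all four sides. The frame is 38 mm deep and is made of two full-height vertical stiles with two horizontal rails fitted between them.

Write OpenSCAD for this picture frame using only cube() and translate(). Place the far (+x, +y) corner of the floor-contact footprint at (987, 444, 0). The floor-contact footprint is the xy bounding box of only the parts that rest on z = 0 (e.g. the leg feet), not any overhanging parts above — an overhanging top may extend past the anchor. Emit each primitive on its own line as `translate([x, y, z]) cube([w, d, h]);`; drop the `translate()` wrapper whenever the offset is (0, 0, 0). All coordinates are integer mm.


translate([313, 406, 0]) cube([86, 38, 574]);
translate([901, 406, 0]) cube([86, 38, 574]);
translate([399, 406, 0]) cube([502, 38, 86]);
translate([399, 406, 488]) cube([502, 38, 86]);


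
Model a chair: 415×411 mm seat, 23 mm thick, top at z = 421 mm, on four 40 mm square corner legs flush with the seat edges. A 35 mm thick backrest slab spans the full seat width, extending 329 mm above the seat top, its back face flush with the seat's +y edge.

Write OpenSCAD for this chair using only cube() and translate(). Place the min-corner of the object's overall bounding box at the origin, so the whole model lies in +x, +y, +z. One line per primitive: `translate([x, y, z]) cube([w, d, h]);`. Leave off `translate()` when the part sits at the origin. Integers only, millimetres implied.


translate([0, 0, 398]) cube([415, 411, 23]);
cube([40, 40, 398]);
translate([375, 0, 0]) cube([40, 40, 398]);
translate([0, 371, 0]) cube([40, 40, 398]);
translate([375, 371, 0]) cube([40, 40, 398]);
translate([0, 376, 421]) cube([415, 35, 329]);


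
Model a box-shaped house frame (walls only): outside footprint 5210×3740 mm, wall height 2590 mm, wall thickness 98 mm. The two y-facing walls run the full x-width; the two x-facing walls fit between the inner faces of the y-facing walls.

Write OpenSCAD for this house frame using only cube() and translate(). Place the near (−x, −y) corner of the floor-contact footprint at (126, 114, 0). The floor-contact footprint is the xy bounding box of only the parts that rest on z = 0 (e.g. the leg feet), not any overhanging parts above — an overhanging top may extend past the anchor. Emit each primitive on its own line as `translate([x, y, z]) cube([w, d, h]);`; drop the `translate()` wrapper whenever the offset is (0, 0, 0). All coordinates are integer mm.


translate([126, 114, 0]) cube([5210, 98, 2590]);
translate([126, 3756, 0]) cube([5210, 98, 2590]);
translate([126, 212, 0]) cube([98, 3544, 2590]);
translate([5238, 212, 0]) cube([98, 3544, 2590]);


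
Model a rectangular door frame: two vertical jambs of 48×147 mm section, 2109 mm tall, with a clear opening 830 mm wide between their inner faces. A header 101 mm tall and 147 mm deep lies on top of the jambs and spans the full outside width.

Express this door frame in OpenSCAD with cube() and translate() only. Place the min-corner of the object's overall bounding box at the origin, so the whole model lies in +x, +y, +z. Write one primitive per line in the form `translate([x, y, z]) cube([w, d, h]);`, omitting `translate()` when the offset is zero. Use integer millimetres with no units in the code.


cube([48, 147, 2109]);
translate([878, 0, 0]) cube([48, 147, 2109]);
translate([0, 0, 2109]) cube([926, 147, 101]);


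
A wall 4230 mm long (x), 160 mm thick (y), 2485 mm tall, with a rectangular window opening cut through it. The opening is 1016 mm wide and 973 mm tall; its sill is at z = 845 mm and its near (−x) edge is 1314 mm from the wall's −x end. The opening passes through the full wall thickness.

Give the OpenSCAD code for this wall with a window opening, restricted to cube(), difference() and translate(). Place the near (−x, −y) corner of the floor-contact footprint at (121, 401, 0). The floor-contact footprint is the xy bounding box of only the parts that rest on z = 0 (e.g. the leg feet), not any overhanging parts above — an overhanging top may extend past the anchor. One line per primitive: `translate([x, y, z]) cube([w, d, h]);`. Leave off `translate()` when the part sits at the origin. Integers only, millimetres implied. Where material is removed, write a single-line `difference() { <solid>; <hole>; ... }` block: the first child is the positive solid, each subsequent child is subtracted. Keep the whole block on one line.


difference() { translate([121, 401, 0]) cube([4230, 160, 2485]); translate([1435, 401, 845]) cube([1016, 160, 973]); }


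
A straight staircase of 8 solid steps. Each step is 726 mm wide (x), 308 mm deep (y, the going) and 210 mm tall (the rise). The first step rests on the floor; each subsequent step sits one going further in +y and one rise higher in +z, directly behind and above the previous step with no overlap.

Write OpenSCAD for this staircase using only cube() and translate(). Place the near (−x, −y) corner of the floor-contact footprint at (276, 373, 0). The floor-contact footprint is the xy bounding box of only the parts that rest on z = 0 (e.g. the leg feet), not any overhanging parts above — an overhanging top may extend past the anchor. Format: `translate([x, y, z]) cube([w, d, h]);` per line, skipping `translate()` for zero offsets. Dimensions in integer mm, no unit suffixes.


translate([276, 373, 0]) cube([726, 308, 210]);
translate([276, 681, 210]) cube([726, 308, 210]);
translate([276, 989, 420]) cube([726, 308, 210]);
translate([276, 1297, 630]) cube([726, 308, 210]);
translate([276, 1605, 840]) cube([726, 308, 210]);
translate([276, 1913, 1050]) cube([726, 308, 210]);
translate([276, 2221, 1260]) cube([726, 308, 210]);
translate([276, 2529, 1470]) cube([726, 308, 210]);


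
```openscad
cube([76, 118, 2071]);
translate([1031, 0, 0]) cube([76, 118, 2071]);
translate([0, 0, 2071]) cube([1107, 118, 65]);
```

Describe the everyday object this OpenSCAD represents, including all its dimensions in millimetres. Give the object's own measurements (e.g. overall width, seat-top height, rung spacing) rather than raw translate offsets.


A door frame. The clear opening is 955 mm wide and 2071 mm high. Two 76 mm wide jambs, 118 mm deep, stand either side of the opening from the floor to the top of the opening. A 65 mm thick head sits across the top of both jambs, spanning the full outside width of the frame.


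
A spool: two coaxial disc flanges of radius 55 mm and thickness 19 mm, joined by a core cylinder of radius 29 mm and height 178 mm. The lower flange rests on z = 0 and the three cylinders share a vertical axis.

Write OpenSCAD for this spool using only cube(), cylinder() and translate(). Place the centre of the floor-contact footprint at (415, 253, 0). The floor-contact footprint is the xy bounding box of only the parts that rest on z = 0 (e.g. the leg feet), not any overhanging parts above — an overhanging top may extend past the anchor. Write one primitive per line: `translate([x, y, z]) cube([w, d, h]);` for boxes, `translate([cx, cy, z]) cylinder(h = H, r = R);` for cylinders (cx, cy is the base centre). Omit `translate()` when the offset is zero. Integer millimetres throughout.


translate([415, 253, 0]) cylinder(h = 19, r = 55);
translate([415, 253, 19]) cylinder(h = 178, r = 29);
translate([415, 253, 197]) cylinder(h = 19, r = 55);


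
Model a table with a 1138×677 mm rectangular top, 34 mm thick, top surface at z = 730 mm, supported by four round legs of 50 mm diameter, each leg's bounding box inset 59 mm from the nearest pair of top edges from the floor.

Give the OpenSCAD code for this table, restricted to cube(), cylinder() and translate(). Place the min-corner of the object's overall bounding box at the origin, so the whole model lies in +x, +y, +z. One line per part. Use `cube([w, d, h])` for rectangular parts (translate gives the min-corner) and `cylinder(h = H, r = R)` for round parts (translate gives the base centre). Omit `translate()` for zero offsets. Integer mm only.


translate([0, 0, 696]) cube([1138, 677, 34]);
translate([84, 84, 0]) cylinder(h = 696, r = 25);
translate([1054, 84, 0]) cylinder(h = 696, r = 25);
translate([84, 593, 0]) cylinder(h = 696, r = 25);
translate([1054, 593, 0]) cylinder(h = 696, r = 25);


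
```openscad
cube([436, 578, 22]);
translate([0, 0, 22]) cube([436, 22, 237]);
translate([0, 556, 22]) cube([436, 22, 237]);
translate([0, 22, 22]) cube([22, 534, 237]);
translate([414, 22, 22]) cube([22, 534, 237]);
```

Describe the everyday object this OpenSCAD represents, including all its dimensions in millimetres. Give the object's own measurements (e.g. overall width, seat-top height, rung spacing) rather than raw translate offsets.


An open-topped rectangular box: outside dimensions 436×578×259 mm, with a uniform wall and base thickness of 22 mm. The base is a full 436×578 slab on the floor; four walls sit on top of the base. The front and back walls (the −y and +y sides) span the full width; the two side walls fit between them.


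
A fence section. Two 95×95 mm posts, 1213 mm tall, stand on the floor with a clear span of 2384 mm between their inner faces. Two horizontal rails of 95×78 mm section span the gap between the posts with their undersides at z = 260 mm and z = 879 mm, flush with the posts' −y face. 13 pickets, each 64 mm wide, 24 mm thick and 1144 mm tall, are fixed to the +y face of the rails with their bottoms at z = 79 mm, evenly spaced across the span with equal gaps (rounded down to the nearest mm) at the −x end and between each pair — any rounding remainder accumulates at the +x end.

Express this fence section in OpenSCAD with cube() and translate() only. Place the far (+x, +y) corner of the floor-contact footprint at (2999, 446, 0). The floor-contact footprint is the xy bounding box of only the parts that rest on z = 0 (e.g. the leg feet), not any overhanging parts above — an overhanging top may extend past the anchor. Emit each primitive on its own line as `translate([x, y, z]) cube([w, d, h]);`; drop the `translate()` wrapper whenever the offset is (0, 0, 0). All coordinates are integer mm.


translate([425, 351, 0]) cube([95, 95, 1213]);
translate([2904, 351, 0]) cube([95, 95, 1213]);
translate([520, 351, 260]) cube([2384, 95, 78]);
translate([520, 351, 879]) cube([2384, 95, 78]);
translate([630, 446, 79]) cube([64, 24, 1144]);
translate([804, 446, 79]) cube([64, 24, 1144]);
translate([978, 446, 79]) cube([64, 24, 1144]);
translate([1152, 446, 79]) cube([64, 24, 1144]);
translate([1326, 446, 79]) cube([64, 24, 1144]);
translate([1500, 446, 79]) cube([64, 24, 1144]);
translate([1674, 446, 79]) cube([64, 24, 1144]);
translate([1848, 446, 79]) cube([64, 24, 1144]);
translate([2022, 446, 79]) cube([64, 24, 1144]);
translate([2196, 446, 79]) cube([64, 24, 1144]);
translate([2370, 446, 79]) cube([64, 24, 1144]);
translate([2544, 446, 79]) cube([64, 24, 1144]);
translate([2718, 446, 79]) cube([64, 24, 1144]);


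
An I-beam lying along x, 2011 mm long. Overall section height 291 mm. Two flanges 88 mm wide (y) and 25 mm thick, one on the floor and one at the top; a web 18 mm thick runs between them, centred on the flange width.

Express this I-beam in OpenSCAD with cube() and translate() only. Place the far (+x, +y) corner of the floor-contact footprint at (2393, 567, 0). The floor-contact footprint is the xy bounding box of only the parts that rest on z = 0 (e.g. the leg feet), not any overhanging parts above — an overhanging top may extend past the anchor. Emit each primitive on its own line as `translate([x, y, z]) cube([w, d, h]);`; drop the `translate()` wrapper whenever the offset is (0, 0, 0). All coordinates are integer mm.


translate([382, 479, 0]) cube([2011, 88, 25]);
translate([382, 514, 25]) cube([2011, 18, 241]);
translate([382, 479, 266]) cube([2011, 88, 25]);


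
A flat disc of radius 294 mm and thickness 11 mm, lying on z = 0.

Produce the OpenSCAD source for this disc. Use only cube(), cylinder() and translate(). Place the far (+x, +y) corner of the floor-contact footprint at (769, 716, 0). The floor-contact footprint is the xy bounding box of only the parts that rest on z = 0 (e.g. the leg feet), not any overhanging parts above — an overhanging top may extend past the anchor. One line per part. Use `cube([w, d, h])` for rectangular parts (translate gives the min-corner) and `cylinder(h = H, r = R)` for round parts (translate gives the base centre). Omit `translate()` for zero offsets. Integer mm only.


translate([475, 422, 0]) cylinder(h = 11, r = 294);


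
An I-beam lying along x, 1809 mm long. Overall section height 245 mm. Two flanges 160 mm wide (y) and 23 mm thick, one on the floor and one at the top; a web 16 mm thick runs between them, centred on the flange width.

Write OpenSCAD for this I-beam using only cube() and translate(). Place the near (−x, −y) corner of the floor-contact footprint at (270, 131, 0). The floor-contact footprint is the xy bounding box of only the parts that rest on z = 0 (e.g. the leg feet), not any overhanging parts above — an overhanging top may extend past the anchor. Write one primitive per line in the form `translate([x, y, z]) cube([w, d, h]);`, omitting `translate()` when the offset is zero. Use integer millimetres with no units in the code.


translate([270, 131, 0]) cube([1809, 160, 23]);
translate([270, 203, 23]) cube([1809, 16, 199]);
translate([270, 131, 222]) cube([1809, 160, 23]);


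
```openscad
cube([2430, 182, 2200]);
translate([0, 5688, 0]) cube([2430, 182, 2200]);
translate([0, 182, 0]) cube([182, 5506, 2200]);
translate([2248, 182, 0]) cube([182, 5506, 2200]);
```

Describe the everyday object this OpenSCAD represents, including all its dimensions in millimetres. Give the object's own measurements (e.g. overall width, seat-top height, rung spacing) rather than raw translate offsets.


The wall frame of a small rectangular building: four walls, each 2200 mm tall and 182 mm thick, enclosing a footprint 2430 mm (x) by 5870 mm (y) outside-to-outside, with no floor or roof. The front and back walls (the −y and +y sides) span the full width; the two side walls fit between them.


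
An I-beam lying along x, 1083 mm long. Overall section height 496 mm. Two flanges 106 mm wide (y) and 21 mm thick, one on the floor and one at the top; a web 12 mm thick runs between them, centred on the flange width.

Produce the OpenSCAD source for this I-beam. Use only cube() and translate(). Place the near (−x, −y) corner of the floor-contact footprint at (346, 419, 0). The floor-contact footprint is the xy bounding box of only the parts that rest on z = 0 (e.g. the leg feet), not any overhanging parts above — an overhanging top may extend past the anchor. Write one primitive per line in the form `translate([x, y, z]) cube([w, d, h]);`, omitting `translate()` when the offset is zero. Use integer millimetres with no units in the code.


translate([346, 419, 0]) cube([1083, 106, 21]);
translate([346, 466, 21]) cube([1083, 12, 454]);
translate([346, 419, 475]) cube([1083, 106, 21]);


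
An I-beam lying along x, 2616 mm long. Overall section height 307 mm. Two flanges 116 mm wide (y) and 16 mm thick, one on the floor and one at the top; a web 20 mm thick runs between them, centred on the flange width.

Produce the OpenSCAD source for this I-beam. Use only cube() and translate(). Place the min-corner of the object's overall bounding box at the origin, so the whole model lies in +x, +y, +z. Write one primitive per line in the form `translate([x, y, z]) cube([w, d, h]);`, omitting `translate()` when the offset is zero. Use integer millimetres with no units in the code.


cube([2616, 116, 16]);
translate([0, 48, 16]) cube([2616, 20, 275]);
translate([0, 0, 291]) cube([2616, 116, 16]);


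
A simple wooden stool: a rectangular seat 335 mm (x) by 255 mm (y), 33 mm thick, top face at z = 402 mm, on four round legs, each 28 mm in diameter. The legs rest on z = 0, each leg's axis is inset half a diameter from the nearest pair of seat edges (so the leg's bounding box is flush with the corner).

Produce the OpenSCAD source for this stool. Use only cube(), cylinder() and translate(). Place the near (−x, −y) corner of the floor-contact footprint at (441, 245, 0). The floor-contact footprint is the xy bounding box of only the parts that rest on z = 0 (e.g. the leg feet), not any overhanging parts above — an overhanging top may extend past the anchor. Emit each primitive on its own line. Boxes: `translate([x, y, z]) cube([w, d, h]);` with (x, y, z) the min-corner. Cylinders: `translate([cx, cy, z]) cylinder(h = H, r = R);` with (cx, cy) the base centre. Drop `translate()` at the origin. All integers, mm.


translate([441, 245, 369]) cube([335, 255, 33]);
translate([455, 259, 0]) cylinder(h = 369, r = 14);
translate([762, 259, 0]) cylinder(h = 369, r = 14);
translate([455, 486, 0]) cylinder(h = 369, r = 14);
translate([762, 486, 0]) cylinder(h = 369, r = 14);


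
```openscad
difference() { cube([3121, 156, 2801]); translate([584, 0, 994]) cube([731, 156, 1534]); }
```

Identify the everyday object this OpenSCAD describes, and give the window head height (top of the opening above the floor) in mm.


A wall with a window opening. The window head height is 2528 mm.

A wall with a rectangular opening subtracted — a window. Sill at z = 994, opening 1534 mm tall, so the head is at 994 + 1534 = 2528 mm.


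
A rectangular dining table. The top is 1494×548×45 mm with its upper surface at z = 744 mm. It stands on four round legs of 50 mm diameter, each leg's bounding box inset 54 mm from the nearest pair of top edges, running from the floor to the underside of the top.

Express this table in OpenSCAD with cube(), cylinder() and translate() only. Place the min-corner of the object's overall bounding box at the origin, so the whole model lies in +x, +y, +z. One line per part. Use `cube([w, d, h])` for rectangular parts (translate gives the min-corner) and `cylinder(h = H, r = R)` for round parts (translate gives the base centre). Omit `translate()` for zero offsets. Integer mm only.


// leg_h = 744 - 45 = 699
translate([0, 0, 699]) cube([1494, 548, 45]);
translate([79, 79, 0]) cylinder(h = 699, r = 25);
translate([1415, 79, 0]) cylinder(h = 699, r = 25);
translate([79, 469, 0]) cylinder(h = 699, r = 25);
translate([1415, 469, 0]) cylinder(h = 699, r = 25);


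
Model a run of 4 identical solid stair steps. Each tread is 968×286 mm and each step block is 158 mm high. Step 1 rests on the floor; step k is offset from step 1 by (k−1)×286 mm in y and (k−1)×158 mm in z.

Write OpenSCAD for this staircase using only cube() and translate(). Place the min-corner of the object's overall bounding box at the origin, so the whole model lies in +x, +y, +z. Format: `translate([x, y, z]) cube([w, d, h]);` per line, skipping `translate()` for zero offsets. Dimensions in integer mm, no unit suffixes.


cube([968, 286, 158]);
translate([0, 286, 158]) cube([968, 286, 158]);
translate([0, 572, 316]) cube([968, 286, 158]);
translate([0, 858, 474]) cube([968, 286, 158]);


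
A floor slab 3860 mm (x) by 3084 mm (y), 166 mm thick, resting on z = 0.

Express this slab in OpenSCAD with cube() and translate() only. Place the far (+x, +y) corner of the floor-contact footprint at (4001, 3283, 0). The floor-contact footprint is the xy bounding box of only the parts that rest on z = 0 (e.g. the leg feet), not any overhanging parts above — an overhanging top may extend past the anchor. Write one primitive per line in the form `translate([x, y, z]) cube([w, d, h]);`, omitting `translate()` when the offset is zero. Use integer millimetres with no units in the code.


translate([141, 199, 0]) cube([3860, 3084, 166]);


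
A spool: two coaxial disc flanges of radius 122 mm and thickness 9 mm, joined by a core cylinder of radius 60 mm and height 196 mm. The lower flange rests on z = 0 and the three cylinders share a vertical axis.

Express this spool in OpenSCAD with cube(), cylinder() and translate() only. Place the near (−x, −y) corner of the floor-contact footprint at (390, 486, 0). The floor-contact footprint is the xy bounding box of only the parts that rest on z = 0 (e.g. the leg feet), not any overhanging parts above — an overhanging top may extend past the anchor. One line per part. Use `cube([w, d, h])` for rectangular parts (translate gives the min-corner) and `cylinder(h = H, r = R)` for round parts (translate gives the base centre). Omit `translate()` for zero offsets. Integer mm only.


translate([512, 608, 0]) cylinder(h = 9, r = 122);
translate([512, 608, 9]) cylinder(h = 196, r = 60);
translate([512, 608, 205]) cylinder(h = 9, r = 122);


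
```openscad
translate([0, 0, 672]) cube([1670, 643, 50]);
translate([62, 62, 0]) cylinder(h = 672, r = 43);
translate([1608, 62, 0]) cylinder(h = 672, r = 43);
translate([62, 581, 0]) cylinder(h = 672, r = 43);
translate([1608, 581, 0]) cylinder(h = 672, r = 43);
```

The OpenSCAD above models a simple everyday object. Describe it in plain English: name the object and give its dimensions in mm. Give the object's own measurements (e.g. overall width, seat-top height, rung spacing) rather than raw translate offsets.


A rectangular dining table. The top is 1670×643×50 mm with its upper surface at z = 722 mm. It stands on four round legs of 86 mm diameter, each leg's bounding box inset 19 mm from the nearest pair of top edges, running from the floor to the underside of the top.


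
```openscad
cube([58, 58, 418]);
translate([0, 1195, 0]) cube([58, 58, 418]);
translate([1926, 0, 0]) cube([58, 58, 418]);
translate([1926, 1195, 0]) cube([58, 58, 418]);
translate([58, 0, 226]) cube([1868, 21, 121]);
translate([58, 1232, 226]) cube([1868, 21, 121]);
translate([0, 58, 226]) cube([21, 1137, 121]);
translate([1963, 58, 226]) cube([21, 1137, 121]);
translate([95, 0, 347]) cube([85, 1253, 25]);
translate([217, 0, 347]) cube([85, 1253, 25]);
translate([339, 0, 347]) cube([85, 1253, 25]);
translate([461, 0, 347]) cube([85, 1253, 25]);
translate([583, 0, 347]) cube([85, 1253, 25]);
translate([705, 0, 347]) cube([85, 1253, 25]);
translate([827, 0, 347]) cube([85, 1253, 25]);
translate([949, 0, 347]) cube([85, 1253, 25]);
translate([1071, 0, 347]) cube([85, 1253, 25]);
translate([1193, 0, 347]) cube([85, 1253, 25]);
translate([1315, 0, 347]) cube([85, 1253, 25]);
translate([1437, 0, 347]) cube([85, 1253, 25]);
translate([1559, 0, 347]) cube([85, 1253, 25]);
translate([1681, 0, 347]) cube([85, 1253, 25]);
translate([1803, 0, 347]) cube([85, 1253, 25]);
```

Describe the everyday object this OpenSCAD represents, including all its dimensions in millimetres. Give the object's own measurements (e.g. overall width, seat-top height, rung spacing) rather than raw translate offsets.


A bed frame 1984 mm long (x) by 1253 mm wide (y). Four 58×58 mm corner posts, 418 mm tall, at the corners of the footprint. Four rails of 21 mm thickness and 121 mm height run between adjacent posts with their undersides at z = 226 mm, their outer faces flush with the outside of the frame (the two x-running rails run between the posts' inner faces; the two y-running rails run between the posts' inner faces). 15 slats, each 85 mm wide (x) and 25 mm thick, lie across the top of the two x-running rails, running the full 1253 mm width of the frame in y; along x they sit between the end posts with a 37 mm gap after the −x posts and between neighbouring slats, leaving 38 mm before the +x posts.


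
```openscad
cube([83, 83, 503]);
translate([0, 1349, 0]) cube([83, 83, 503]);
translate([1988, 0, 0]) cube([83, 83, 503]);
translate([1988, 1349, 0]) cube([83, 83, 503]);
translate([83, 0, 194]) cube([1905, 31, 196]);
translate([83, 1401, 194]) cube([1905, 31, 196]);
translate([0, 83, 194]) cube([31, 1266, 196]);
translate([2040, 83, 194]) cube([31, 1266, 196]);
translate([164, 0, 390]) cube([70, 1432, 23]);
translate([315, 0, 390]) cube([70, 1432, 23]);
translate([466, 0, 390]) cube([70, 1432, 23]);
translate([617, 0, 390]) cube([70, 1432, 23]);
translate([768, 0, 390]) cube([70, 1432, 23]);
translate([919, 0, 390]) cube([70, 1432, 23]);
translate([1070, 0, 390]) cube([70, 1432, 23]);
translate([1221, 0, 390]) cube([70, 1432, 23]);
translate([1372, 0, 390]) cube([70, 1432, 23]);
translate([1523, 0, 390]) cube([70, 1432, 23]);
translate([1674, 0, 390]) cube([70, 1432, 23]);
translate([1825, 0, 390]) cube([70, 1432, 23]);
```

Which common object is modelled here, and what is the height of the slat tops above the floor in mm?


A bed frame. The slat-top height is 413 mm.

Four posts, four rails, and a row of slats — a bed frame. Slats sit on the rails at z = 194 + 196 = 390; with slat thickness 23, the top is 413 mm.


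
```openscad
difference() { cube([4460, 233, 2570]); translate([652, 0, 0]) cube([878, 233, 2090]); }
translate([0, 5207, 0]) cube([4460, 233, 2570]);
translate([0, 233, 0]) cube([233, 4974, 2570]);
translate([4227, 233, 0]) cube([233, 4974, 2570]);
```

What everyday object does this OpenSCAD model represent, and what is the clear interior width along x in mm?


A single room. The interior width is 3994 mm.

Four walls enclosing a rectangle with a door in the front wall — a room. Outside width 4460 minus two 233 mm walls gives 3994 mm.


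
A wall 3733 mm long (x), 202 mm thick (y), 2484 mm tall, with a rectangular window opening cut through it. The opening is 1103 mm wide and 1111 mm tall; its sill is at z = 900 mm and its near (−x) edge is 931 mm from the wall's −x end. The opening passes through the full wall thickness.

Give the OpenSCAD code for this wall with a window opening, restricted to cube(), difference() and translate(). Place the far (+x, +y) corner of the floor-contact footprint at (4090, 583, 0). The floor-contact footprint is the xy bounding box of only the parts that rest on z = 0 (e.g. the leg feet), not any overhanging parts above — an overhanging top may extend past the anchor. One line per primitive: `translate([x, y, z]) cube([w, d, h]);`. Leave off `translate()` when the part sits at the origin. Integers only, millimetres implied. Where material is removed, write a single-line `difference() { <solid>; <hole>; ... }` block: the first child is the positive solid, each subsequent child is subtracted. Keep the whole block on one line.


difference() { translate([357, 381, 0]) cube([3733, 202, 2484]); translate([1288, 381, 900]) cube([1103, 202, 1111]); }


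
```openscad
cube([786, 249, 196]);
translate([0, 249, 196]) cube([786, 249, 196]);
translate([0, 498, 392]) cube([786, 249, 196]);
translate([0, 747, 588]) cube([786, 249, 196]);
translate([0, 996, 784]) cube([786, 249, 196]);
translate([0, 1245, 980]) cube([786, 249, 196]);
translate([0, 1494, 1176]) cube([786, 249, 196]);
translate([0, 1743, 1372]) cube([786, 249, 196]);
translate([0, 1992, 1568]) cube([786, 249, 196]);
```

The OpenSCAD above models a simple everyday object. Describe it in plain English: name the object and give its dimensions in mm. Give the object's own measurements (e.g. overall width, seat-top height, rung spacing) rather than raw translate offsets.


A straight staircase of 9 solid steps. Each step is 786 mm wide (x), 249 mm deep (y, the going) and 196 mm tall (the rise). The first step rests on the floor; each subsequent step sits one going further in +y and one rise higher in +z, directly behind and above the previous step with no overlap.


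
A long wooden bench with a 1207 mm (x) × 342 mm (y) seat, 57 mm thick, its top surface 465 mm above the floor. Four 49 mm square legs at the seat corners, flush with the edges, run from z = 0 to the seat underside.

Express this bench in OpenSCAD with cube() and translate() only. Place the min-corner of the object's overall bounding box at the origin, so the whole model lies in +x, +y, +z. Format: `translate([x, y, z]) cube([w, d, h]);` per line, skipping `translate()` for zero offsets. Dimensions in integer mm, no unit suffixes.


translate([0, 0, 408]) cube([1207, 342, 57]);
cube([49, 49, 408]);
translate([0, 293, 0]) cube([49, 49, 408]);
translate([1158, 0, 0]) cube([49, 49, 408]);
translate([1158, 293, 0]) cube([49, 49, 408]);


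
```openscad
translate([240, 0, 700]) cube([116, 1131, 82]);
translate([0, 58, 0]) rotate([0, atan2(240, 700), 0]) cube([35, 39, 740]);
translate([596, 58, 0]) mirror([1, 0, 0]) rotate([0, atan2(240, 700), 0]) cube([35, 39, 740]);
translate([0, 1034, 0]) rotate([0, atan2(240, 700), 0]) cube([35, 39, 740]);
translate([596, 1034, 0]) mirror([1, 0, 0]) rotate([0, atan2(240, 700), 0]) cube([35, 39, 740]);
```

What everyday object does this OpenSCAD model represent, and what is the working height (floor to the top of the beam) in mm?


A sawhorse. The overall height is 782 mm.

A beam across two mirrored pairs of raked legs — a sawhorse. The beam's underside is at z = 700 (matching the legs' vertical rise in atan2(240, 700)) and the beam is 82 mm tall, so its top is at 700 + 82 = 782 mm. The raked legs top out at the beam's underside, so that is the highest point.


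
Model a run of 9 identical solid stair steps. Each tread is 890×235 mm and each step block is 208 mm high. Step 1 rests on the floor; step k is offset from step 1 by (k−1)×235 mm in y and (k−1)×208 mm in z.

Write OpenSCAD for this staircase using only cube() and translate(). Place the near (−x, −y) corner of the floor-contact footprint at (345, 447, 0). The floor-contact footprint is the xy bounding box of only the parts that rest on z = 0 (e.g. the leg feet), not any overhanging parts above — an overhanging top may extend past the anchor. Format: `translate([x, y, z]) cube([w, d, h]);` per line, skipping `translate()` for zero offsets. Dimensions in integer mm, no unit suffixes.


translate([345, 447, 0]) cube([890, 235, 208]);
translate([345, 682, 208]) cube([890, 235, 208]);
translate([345, 917, 416]) cube([890, 235, 208]);
translate([345, 1152, 624]) cube([890, 235, 208]);
translate([345, 1387, 832]) cube([890, 235, 208]);
translate([345, 1622, 1040]) cube([890, 235, 208]);
translate([345, 1857, 1248]) cube([890, 235, 208]);
translate([345, 2092, 1456]) cube([890, 235, 208]);
translate([345, 2327, 1664]) cube([890, 235, 208]);


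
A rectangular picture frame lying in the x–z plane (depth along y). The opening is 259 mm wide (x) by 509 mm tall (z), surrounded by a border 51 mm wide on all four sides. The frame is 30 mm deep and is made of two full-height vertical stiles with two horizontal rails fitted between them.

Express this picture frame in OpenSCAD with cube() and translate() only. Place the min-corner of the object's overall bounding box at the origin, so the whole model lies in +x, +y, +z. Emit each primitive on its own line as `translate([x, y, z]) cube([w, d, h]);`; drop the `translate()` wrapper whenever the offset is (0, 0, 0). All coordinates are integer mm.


cube([51, 30, 611]);
translate([310, 0, 0]) cube([51, 30, 611]);
translate([51, 0, 0]) cube([259, 30, 51]);
translate([51, 0, 560]) cube([259, 30, 51]);
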